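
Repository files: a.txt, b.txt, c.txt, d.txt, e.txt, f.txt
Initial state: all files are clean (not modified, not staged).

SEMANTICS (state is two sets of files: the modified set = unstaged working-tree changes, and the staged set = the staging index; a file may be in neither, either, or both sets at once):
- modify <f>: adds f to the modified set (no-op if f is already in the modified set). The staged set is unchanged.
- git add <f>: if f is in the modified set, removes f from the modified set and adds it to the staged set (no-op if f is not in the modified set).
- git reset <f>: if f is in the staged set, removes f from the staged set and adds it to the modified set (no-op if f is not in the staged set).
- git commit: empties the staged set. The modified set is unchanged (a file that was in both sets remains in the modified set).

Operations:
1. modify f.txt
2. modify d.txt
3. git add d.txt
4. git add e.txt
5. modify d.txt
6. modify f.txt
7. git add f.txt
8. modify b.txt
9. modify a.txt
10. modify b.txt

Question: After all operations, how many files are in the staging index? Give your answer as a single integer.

After op 1 (modify f.txt): modified={f.txt} staged={none}
After op 2 (modify d.txt): modified={d.txt, f.txt} staged={none}
After op 3 (git add d.txt): modified={f.txt} staged={d.txt}
After op 4 (git add e.txt): modified={f.txt} staged={d.txt}
After op 5 (modify d.txt): modified={d.txt, f.txt} staged={d.txt}
After op 6 (modify f.txt): modified={d.txt, f.txt} staged={d.txt}
After op 7 (git add f.txt): modified={d.txt} staged={d.txt, f.txt}
After op 8 (modify b.txt): modified={b.txt, d.txt} staged={d.txt, f.txt}
After op 9 (modify a.txt): modified={a.txt, b.txt, d.txt} staged={d.txt, f.txt}
After op 10 (modify b.txt): modified={a.txt, b.txt, d.txt} staged={d.txt, f.txt}
Final staged set: {d.txt, f.txt} -> count=2

Answer: 2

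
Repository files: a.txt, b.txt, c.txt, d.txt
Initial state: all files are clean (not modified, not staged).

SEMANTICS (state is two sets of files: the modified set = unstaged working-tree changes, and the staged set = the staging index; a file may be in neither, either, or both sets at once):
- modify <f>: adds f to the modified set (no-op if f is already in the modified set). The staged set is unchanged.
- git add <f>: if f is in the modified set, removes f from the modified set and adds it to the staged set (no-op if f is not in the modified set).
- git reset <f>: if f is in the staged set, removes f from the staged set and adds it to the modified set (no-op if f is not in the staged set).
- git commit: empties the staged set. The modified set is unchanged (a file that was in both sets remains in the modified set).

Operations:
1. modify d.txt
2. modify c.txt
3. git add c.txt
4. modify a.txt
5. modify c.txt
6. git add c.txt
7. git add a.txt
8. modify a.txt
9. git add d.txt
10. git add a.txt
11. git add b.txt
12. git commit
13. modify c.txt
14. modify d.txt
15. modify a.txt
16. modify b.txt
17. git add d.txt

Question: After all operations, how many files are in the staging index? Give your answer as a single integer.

Answer: 1

Derivation:
After op 1 (modify d.txt): modified={d.txt} staged={none}
After op 2 (modify c.txt): modified={c.txt, d.txt} staged={none}
After op 3 (git add c.txt): modified={d.txt} staged={c.txt}
After op 4 (modify a.txt): modified={a.txt, d.txt} staged={c.txt}
After op 5 (modify c.txt): modified={a.txt, c.txt, d.txt} staged={c.txt}
After op 6 (git add c.txt): modified={a.txt, d.txt} staged={c.txt}
After op 7 (git add a.txt): modified={d.txt} staged={a.txt, c.txt}
After op 8 (modify a.txt): modified={a.txt, d.txt} staged={a.txt, c.txt}
After op 9 (git add d.txt): modified={a.txt} staged={a.txt, c.txt, d.txt}
After op 10 (git add a.txt): modified={none} staged={a.txt, c.txt, d.txt}
After op 11 (git add b.txt): modified={none} staged={a.txt, c.txt, d.txt}
After op 12 (git commit): modified={none} staged={none}
After op 13 (modify c.txt): modified={c.txt} staged={none}
After op 14 (modify d.txt): modified={c.txt, d.txt} staged={none}
After op 15 (modify a.txt): modified={a.txt, c.txt, d.txt} staged={none}
After op 16 (modify b.txt): modified={a.txt, b.txt, c.txt, d.txt} staged={none}
After op 17 (git add d.txt): modified={a.txt, b.txt, c.txt} staged={d.txt}
Final staged set: {d.txt} -> count=1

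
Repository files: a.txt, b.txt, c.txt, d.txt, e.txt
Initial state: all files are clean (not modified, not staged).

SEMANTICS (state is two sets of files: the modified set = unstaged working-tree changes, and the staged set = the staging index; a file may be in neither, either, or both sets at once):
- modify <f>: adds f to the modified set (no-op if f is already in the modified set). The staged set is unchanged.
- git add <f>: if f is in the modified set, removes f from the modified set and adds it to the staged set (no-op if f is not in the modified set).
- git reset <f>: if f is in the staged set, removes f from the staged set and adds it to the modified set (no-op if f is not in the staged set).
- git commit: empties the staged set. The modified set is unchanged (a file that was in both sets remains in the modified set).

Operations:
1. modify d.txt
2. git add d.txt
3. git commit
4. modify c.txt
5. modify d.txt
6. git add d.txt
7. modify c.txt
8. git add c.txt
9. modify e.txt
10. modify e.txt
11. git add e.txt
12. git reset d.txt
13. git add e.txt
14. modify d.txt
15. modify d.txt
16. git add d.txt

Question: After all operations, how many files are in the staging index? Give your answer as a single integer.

After op 1 (modify d.txt): modified={d.txt} staged={none}
After op 2 (git add d.txt): modified={none} staged={d.txt}
After op 3 (git commit): modified={none} staged={none}
After op 4 (modify c.txt): modified={c.txt} staged={none}
After op 5 (modify d.txt): modified={c.txt, d.txt} staged={none}
After op 6 (git add d.txt): modified={c.txt} staged={d.txt}
After op 7 (modify c.txt): modified={c.txt} staged={d.txt}
After op 8 (git add c.txt): modified={none} staged={c.txt, d.txt}
After op 9 (modify e.txt): modified={e.txt} staged={c.txt, d.txt}
After op 10 (modify e.txt): modified={e.txt} staged={c.txt, d.txt}
After op 11 (git add e.txt): modified={none} staged={c.txt, d.txt, e.txt}
After op 12 (git reset d.txt): modified={d.txt} staged={c.txt, e.txt}
After op 13 (git add e.txt): modified={d.txt} staged={c.txt, e.txt}
After op 14 (modify d.txt): modified={d.txt} staged={c.txt, e.txt}
After op 15 (modify d.txt): modified={d.txt} staged={c.txt, e.txt}
After op 16 (git add d.txt): modified={none} staged={c.txt, d.txt, e.txt}
Final staged set: {c.txt, d.txt, e.txt} -> count=3

Answer: 3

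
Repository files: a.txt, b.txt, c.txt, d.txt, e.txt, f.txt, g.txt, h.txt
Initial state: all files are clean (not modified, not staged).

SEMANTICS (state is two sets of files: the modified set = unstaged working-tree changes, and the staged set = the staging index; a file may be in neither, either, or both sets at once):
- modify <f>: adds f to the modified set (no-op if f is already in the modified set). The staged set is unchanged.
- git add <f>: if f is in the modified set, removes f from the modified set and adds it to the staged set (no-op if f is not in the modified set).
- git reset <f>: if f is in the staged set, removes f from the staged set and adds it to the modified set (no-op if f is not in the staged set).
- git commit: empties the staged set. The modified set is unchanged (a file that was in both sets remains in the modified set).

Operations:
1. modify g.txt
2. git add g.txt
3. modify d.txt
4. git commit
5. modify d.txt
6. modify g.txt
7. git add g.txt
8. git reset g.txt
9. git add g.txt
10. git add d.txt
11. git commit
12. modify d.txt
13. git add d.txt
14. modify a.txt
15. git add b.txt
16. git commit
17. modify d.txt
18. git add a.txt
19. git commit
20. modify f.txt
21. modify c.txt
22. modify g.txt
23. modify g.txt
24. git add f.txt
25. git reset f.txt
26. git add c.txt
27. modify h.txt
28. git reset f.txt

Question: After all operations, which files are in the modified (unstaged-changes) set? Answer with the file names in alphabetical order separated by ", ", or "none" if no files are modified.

After op 1 (modify g.txt): modified={g.txt} staged={none}
After op 2 (git add g.txt): modified={none} staged={g.txt}
After op 3 (modify d.txt): modified={d.txt} staged={g.txt}
After op 4 (git commit): modified={d.txt} staged={none}
After op 5 (modify d.txt): modified={d.txt} staged={none}
After op 6 (modify g.txt): modified={d.txt, g.txt} staged={none}
After op 7 (git add g.txt): modified={d.txt} staged={g.txt}
After op 8 (git reset g.txt): modified={d.txt, g.txt} staged={none}
After op 9 (git add g.txt): modified={d.txt} staged={g.txt}
After op 10 (git add d.txt): modified={none} staged={d.txt, g.txt}
After op 11 (git commit): modified={none} staged={none}
After op 12 (modify d.txt): modified={d.txt} staged={none}
After op 13 (git add d.txt): modified={none} staged={d.txt}
After op 14 (modify a.txt): modified={a.txt} staged={d.txt}
After op 15 (git add b.txt): modified={a.txt} staged={d.txt}
After op 16 (git commit): modified={a.txt} staged={none}
After op 17 (modify d.txt): modified={a.txt, d.txt} staged={none}
After op 18 (git add a.txt): modified={d.txt} staged={a.txt}
After op 19 (git commit): modified={d.txt} staged={none}
After op 20 (modify f.txt): modified={d.txt, f.txt} staged={none}
After op 21 (modify c.txt): modified={c.txt, d.txt, f.txt} staged={none}
After op 22 (modify g.txt): modified={c.txt, d.txt, f.txt, g.txt} staged={none}
After op 23 (modify g.txt): modified={c.txt, d.txt, f.txt, g.txt} staged={none}
After op 24 (git add f.txt): modified={c.txt, d.txt, g.txt} staged={f.txt}
After op 25 (git reset f.txt): modified={c.txt, d.txt, f.txt, g.txt} staged={none}
After op 26 (git add c.txt): modified={d.txt, f.txt, g.txt} staged={c.txt}
After op 27 (modify h.txt): modified={d.txt, f.txt, g.txt, h.txt} staged={c.txt}
After op 28 (git reset f.txt): modified={d.txt, f.txt, g.txt, h.txt} staged={c.txt}

Answer: d.txt, f.txt, g.txt, h.txt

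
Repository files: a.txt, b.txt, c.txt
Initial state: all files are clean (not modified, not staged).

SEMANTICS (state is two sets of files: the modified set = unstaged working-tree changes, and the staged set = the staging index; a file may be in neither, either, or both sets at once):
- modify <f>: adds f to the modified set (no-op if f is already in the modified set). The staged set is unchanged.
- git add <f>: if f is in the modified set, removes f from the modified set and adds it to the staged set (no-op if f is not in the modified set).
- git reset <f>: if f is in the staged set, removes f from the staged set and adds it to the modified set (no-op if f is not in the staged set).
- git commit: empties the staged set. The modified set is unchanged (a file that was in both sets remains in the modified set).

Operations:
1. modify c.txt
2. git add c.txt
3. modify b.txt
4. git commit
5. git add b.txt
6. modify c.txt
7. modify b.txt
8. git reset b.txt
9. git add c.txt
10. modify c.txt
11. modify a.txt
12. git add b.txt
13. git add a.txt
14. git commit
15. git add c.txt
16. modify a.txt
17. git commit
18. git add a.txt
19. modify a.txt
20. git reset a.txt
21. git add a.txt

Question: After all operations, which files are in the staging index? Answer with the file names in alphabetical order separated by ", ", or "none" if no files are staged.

After op 1 (modify c.txt): modified={c.txt} staged={none}
After op 2 (git add c.txt): modified={none} staged={c.txt}
After op 3 (modify b.txt): modified={b.txt} staged={c.txt}
After op 4 (git commit): modified={b.txt} staged={none}
After op 5 (git add b.txt): modified={none} staged={b.txt}
After op 6 (modify c.txt): modified={c.txt} staged={b.txt}
After op 7 (modify b.txt): modified={b.txt, c.txt} staged={b.txt}
After op 8 (git reset b.txt): modified={b.txt, c.txt} staged={none}
After op 9 (git add c.txt): modified={b.txt} staged={c.txt}
After op 10 (modify c.txt): modified={b.txt, c.txt} staged={c.txt}
After op 11 (modify a.txt): modified={a.txt, b.txt, c.txt} staged={c.txt}
After op 12 (git add b.txt): modified={a.txt, c.txt} staged={b.txt, c.txt}
After op 13 (git add a.txt): modified={c.txt} staged={a.txt, b.txt, c.txt}
After op 14 (git commit): modified={c.txt} staged={none}
After op 15 (git add c.txt): modified={none} staged={c.txt}
After op 16 (modify a.txt): modified={a.txt} staged={c.txt}
After op 17 (git commit): modified={a.txt} staged={none}
After op 18 (git add a.txt): modified={none} staged={a.txt}
After op 19 (modify a.txt): modified={a.txt} staged={a.txt}
After op 20 (git reset a.txt): modified={a.txt} staged={none}
After op 21 (git add a.txt): modified={none} staged={a.txt}

Answer: a.txt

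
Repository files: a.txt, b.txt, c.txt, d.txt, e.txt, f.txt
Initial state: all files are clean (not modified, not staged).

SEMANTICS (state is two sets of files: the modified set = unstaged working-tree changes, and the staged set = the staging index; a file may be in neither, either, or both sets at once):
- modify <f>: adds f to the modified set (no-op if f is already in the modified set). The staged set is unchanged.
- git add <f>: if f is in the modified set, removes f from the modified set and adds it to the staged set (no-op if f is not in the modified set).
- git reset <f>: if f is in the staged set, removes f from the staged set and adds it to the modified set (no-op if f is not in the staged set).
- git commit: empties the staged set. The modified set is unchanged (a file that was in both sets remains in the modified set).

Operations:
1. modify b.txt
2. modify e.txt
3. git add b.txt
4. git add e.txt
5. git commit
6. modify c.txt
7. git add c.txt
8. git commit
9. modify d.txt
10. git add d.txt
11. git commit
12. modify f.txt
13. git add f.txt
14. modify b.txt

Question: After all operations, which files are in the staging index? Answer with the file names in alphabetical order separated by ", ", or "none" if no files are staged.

Answer: f.txt

Derivation:
After op 1 (modify b.txt): modified={b.txt} staged={none}
After op 2 (modify e.txt): modified={b.txt, e.txt} staged={none}
After op 3 (git add b.txt): modified={e.txt} staged={b.txt}
After op 4 (git add e.txt): modified={none} staged={b.txt, e.txt}
After op 5 (git commit): modified={none} staged={none}
After op 6 (modify c.txt): modified={c.txt} staged={none}
After op 7 (git add c.txt): modified={none} staged={c.txt}
After op 8 (git commit): modified={none} staged={none}
After op 9 (modify d.txt): modified={d.txt} staged={none}
After op 10 (git add d.txt): modified={none} staged={d.txt}
After op 11 (git commit): modified={none} staged={none}
After op 12 (modify f.txt): modified={f.txt} staged={none}
After op 13 (git add f.txt): modified={none} staged={f.txt}
After op 14 (modify b.txt): modified={b.txt} staged={f.txt}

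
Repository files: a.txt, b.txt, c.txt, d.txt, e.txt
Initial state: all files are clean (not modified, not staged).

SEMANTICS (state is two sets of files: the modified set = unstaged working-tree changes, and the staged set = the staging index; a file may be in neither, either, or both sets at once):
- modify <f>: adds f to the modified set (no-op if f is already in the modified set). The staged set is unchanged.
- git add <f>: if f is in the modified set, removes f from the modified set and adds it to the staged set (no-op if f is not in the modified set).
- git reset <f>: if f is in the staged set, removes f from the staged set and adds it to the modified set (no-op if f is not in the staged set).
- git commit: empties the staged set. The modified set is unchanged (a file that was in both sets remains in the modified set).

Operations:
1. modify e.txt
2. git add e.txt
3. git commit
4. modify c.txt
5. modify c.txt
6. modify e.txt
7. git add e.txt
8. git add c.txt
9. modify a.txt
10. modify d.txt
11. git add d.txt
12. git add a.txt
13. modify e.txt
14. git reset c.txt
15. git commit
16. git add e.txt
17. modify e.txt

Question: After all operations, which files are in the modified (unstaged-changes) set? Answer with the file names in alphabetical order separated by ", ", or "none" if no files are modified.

Answer: c.txt, e.txt

Derivation:
After op 1 (modify e.txt): modified={e.txt} staged={none}
After op 2 (git add e.txt): modified={none} staged={e.txt}
After op 3 (git commit): modified={none} staged={none}
After op 4 (modify c.txt): modified={c.txt} staged={none}
After op 5 (modify c.txt): modified={c.txt} staged={none}
After op 6 (modify e.txt): modified={c.txt, e.txt} staged={none}
After op 7 (git add e.txt): modified={c.txt} staged={e.txt}
After op 8 (git add c.txt): modified={none} staged={c.txt, e.txt}
After op 9 (modify a.txt): modified={a.txt} staged={c.txt, e.txt}
After op 10 (modify d.txt): modified={a.txt, d.txt} staged={c.txt, e.txt}
After op 11 (git add d.txt): modified={a.txt} staged={c.txt, d.txt, e.txt}
After op 12 (git add a.txt): modified={none} staged={a.txt, c.txt, d.txt, e.txt}
After op 13 (modify e.txt): modified={e.txt} staged={a.txt, c.txt, d.txt, e.txt}
After op 14 (git reset c.txt): modified={c.txt, e.txt} staged={a.txt, d.txt, e.txt}
After op 15 (git commit): modified={c.txt, e.txt} staged={none}
After op 16 (git add e.txt): modified={c.txt} staged={e.txt}
After op 17 (modify e.txt): modified={c.txt, e.txt} staged={e.txt}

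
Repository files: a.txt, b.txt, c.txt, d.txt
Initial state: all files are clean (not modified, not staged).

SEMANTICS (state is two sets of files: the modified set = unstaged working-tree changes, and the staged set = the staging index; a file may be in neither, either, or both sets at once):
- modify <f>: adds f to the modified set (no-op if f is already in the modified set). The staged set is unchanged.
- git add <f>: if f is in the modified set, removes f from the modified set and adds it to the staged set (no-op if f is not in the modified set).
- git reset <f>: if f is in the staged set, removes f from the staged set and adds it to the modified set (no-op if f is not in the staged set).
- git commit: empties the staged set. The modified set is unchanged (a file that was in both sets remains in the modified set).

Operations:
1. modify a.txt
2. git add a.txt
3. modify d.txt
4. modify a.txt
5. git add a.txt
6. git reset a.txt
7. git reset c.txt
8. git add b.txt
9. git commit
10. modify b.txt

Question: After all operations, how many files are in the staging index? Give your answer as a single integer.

Answer: 0

Derivation:
After op 1 (modify a.txt): modified={a.txt} staged={none}
After op 2 (git add a.txt): modified={none} staged={a.txt}
After op 3 (modify d.txt): modified={d.txt} staged={a.txt}
After op 4 (modify a.txt): modified={a.txt, d.txt} staged={a.txt}
After op 5 (git add a.txt): modified={d.txt} staged={a.txt}
After op 6 (git reset a.txt): modified={a.txt, d.txt} staged={none}
After op 7 (git reset c.txt): modified={a.txt, d.txt} staged={none}
After op 8 (git add b.txt): modified={a.txt, d.txt} staged={none}
After op 9 (git commit): modified={a.txt, d.txt} staged={none}
After op 10 (modify b.txt): modified={a.txt, b.txt, d.txt} staged={none}
Final staged set: {none} -> count=0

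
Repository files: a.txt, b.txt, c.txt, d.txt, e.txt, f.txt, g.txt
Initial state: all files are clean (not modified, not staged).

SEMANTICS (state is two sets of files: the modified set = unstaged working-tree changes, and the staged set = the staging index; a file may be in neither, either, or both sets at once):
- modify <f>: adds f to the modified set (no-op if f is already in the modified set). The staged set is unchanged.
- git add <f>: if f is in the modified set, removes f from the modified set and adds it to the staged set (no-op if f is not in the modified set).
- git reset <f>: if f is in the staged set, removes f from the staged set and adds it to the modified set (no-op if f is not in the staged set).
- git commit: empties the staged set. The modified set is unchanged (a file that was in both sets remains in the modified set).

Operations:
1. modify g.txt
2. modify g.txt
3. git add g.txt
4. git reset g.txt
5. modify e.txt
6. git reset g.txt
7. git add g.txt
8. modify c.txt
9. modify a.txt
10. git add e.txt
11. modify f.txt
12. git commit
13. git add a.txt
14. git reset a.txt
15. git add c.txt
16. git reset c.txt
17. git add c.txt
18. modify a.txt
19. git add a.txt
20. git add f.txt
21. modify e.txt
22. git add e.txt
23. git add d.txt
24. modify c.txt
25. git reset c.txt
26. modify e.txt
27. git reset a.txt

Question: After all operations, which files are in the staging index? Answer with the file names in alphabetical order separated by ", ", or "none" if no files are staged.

After op 1 (modify g.txt): modified={g.txt} staged={none}
After op 2 (modify g.txt): modified={g.txt} staged={none}
After op 3 (git add g.txt): modified={none} staged={g.txt}
After op 4 (git reset g.txt): modified={g.txt} staged={none}
After op 5 (modify e.txt): modified={e.txt, g.txt} staged={none}
After op 6 (git reset g.txt): modified={e.txt, g.txt} staged={none}
After op 7 (git add g.txt): modified={e.txt} staged={g.txt}
After op 8 (modify c.txt): modified={c.txt, e.txt} staged={g.txt}
After op 9 (modify a.txt): modified={a.txt, c.txt, e.txt} staged={g.txt}
After op 10 (git add e.txt): modified={a.txt, c.txt} staged={e.txt, g.txt}
After op 11 (modify f.txt): modified={a.txt, c.txt, f.txt} staged={e.txt, g.txt}
After op 12 (git commit): modified={a.txt, c.txt, f.txt} staged={none}
After op 13 (git add a.txt): modified={c.txt, f.txt} staged={a.txt}
After op 14 (git reset a.txt): modified={a.txt, c.txt, f.txt} staged={none}
After op 15 (git add c.txt): modified={a.txt, f.txt} staged={c.txt}
After op 16 (git reset c.txt): modified={a.txt, c.txt, f.txt} staged={none}
After op 17 (git add c.txt): modified={a.txt, f.txt} staged={c.txt}
After op 18 (modify a.txt): modified={a.txt, f.txt} staged={c.txt}
After op 19 (git add a.txt): modified={f.txt} staged={a.txt, c.txt}
After op 20 (git add f.txt): modified={none} staged={a.txt, c.txt, f.txt}
After op 21 (modify e.txt): modified={e.txt} staged={a.txt, c.txt, f.txt}
After op 22 (git add e.txt): modified={none} staged={a.txt, c.txt, e.txt, f.txt}
After op 23 (git add d.txt): modified={none} staged={a.txt, c.txt, e.txt, f.txt}
After op 24 (modify c.txt): modified={c.txt} staged={a.txt, c.txt, e.txt, f.txt}
After op 25 (git reset c.txt): modified={c.txt} staged={a.txt, e.txt, f.txt}
After op 26 (modify e.txt): modified={c.txt, e.txt} staged={a.txt, e.txt, f.txt}
After op 27 (git reset a.txt): modified={a.txt, c.txt, e.txt} staged={e.txt, f.txt}

Answer: e.txt, f.txt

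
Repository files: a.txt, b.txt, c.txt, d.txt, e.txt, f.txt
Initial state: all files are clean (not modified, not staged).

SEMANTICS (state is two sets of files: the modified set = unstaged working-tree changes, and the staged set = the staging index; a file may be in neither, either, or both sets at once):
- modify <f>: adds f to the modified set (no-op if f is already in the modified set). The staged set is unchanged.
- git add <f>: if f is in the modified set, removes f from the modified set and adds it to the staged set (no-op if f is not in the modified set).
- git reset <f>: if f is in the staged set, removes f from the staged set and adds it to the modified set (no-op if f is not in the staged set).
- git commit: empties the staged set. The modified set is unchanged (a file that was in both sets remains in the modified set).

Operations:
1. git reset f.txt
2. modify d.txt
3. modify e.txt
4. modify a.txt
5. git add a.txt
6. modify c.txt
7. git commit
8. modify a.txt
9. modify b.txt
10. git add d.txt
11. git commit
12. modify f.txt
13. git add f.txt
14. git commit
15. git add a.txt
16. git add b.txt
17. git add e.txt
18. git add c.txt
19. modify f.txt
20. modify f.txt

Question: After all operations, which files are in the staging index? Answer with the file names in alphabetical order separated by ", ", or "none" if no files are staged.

Answer: a.txt, b.txt, c.txt, e.txt

Derivation:
After op 1 (git reset f.txt): modified={none} staged={none}
After op 2 (modify d.txt): modified={d.txt} staged={none}
After op 3 (modify e.txt): modified={d.txt, e.txt} staged={none}
After op 4 (modify a.txt): modified={a.txt, d.txt, e.txt} staged={none}
After op 5 (git add a.txt): modified={d.txt, e.txt} staged={a.txt}
After op 6 (modify c.txt): modified={c.txt, d.txt, e.txt} staged={a.txt}
After op 7 (git commit): modified={c.txt, d.txt, e.txt} staged={none}
After op 8 (modify a.txt): modified={a.txt, c.txt, d.txt, e.txt} staged={none}
After op 9 (modify b.txt): modified={a.txt, b.txt, c.txt, d.txt, e.txt} staged={none}
After op 10 (git add d.txt): modified={a.txt, b.txt, c.txt, e.txt} staged={d.txt}
After op 11 (git commit): modified={a.txt, b.txt, c.txt, e.txt} staged={none}
After op 12 (modify f.txt): modified={a.txt, b.txt, c.txt, e.txt, f.txt} staged={none}
After op 13 (git add f.txt): modified={a.txt, b.txt, c.txt, e.txt} staged={f.txt}
After op 14 (git commit): modified={a.txt, b.txt, c.txt, e.txt} staged={none}
After op 15 (git add a.txt): modified={b.txt, c.txt, e.txt} staged={a.txt}
After op 16 (git add b.txt): modified={c.txt, e.txt} staged={a.txt, b.txt}
After op 17 (git add e.txt): modified={c.txt} staged={a.txt, b.txt, e.txt}
After op 18 (git add c.txt): modified={none} staged={a.txt, b.txt, c.txt, e.txt}
After op 19 (modify f.txt): modified={f.txt} staged={a.txt, b.txt, c.txt, e.txt}
After op 20 (modify f.txt): modified={f.txt} staged={a.txt, b.txt, c.txt, e.txt}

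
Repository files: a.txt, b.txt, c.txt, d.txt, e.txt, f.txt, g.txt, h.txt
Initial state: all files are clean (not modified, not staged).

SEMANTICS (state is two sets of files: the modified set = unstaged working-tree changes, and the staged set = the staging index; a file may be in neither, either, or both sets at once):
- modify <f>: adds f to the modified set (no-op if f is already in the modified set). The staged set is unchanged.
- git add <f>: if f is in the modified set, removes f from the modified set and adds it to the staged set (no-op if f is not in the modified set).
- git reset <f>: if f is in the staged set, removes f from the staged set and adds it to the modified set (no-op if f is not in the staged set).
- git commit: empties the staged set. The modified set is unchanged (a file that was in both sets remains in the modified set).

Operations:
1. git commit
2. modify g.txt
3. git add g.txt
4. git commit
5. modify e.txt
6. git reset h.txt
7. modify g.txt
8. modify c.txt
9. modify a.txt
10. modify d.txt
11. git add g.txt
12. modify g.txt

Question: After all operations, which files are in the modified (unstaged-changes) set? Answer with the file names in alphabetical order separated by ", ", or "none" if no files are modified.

After op 1 (git commit): modified={none} staged={none}
After op 2 (modify g.txt): modified={g.txt} staged={none}
After op 3 (git add g.txt): modified={none} staged={g.txt}
After op 4 (git commit): modified={none} staged={none}
After op 5 (modify e.txt): modified={e.txt} staged={none}
After op 6 (git reset h.txt): modified={e.txt} staged={none}
After op 7 (modify g.txt): modified={e.txt, g.txt} staged={none}
After op 8 (modify c.txt): modified={c.txt, e.txt, g.txt} staged={none}
After op 9 (modify a.txt): modified={a.txt, c.txt, e.txt, g.txt} staged={none}
After op 10 (modify d.txt): modified={a.txt, c.txt, d.txt, e.txt, g.txt} staged={none}
After op 11 (git add g.txt): modified={a.txt, c.txt, d.txt, e.txt} staged={g.txt}
After op 12 (modify g.txt): modified={a.txt, c.txt, d.txt, e.txt, g.txt} staged={g.txt}

Answer: a.txt, c.txt, d.txt, e.txt, g.txt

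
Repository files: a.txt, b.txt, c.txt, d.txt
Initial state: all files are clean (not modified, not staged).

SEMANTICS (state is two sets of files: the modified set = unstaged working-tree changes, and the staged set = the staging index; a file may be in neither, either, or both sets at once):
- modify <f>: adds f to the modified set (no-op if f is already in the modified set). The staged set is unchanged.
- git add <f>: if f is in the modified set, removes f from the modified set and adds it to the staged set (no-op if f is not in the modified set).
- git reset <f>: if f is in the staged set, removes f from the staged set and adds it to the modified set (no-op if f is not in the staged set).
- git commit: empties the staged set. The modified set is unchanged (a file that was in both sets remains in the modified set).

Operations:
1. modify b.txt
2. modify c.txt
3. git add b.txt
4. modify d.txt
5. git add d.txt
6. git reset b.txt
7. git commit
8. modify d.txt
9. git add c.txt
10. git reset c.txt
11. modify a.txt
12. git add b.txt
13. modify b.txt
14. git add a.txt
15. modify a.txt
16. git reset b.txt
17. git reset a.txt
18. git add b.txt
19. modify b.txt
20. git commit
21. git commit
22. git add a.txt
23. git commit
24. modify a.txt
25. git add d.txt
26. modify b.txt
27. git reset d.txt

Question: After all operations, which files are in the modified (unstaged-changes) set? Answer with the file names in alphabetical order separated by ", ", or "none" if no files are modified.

After op 1 (modify b.txt): modified={b.txt} staged={none}
After op 2 (modify c.txt): modified={b.txt, c.txt} staged={none}
After op 3 (git add b.txt): modified={c.txt} staged={b.txt}
After op 4 (modify d.txt): modified={c.txt, d.txt} staged={b.txt}
After op 5 (git add d.txt): modified={c.txt} staged={b.txt, d.txt}
After op 6 (git reset b.txt): modified={b.txt, c.txt} staged={d.txt}
After op 7 (git commit): modified={b.txt, c.txt} staged={none}
After op 8 (modify d.txt): modified={b.txt, c.txt, d.txt} staged={none}
After op 9 (git add c.txt): modified={b.txt, d.txt} staged={c.txt}
After op 10 (git reset c.txt): modified={b.txt, c.txt, d.txt} staged={none}
After op 11 (modify a.txt): modified={a.txt, b.txt, c.txt, d.txt} staged={none}
After op 12 (git add b.txt): modified={a.txt, c.txt, d.txt} staged={b.txt}
After op 13 (modify b.txt): modified={a.txt, b.txt, c.txt, d.txt} staged={b.txt}
After op 14 (git add a.txt): modified={b.txt, c.txt, d.txt} staged={a.txt, b.txt}
After op 15 (modify a.txt): modified={a.txt, b.txt, c.txt, d.txt} staged={a.txt, b.txt}
After op 16 (git reset b.txt): modified={a.txt, b.txt, c.txt, d.txt} staged={a.txt}
After op 17 (git reset a.txt): modified={a.txt, b.txt, c.txt, d.txt} staged={none}
After op 18 (git add b.txt): modified={a.txt, c.txt, d.txt} staged={b.txt}
After op 19 (modify b.txt): modified={a.txt, b.txt, c.txt, d.txt} staged={b.txt}
After op 20 (git commit): modified={a.txt, b.txt, c.txt, d.txt} staged={none}
After op 21 (git commit): modified={a.txt, b.txt, c.txt, d.txt} staged={none}
After op 22 (git add a.txt): modified={b.txt, c.txt, d.txt} staged={a.txt}
After op 23 (git commit): modified={b.txt, c.txt, d.txt} staged={none}
After op 24 (modify a.txt): modified={a.txt, b.txt, c.txt, d.txt} staged={none}
After op 25 (git add d.txt): modified={a.txt, b.txt, c.txt} staged={d.txt}
After op 26 (modify b.txt): modified={a.txt, b.txt, c.txt} staged={d.txt}
After op 27 (git reset d.txt): modified={a.txt, b.txt, c.txt, d.txt} staged={none}

Answer: a.txt, b.txt, c.txt, d.txt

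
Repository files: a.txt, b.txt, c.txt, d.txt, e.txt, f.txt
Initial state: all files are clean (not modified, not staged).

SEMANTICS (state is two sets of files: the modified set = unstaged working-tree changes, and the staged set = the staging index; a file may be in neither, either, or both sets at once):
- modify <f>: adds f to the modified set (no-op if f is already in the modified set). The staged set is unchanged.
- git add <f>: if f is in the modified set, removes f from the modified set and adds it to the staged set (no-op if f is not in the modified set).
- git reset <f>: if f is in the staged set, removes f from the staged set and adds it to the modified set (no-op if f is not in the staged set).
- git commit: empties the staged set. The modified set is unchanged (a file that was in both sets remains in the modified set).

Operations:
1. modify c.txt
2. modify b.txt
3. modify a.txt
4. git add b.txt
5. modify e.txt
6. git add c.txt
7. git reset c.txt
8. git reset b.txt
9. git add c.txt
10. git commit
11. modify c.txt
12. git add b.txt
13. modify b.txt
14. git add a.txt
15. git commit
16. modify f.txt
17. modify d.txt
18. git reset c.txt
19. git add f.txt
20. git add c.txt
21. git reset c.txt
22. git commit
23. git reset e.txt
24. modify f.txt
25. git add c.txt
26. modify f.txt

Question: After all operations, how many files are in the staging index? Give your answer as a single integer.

After op 1 (modify c.txt): modified={c.txt} staged={none}
After op 2 (modify b.txt): modified={b.txt, c.txt} staged={none}
After op 3 (modify a.txt): modified={a.txt, b.txt, c.txt} staged={none}
After op 4 (git add b.txt): modified={a.txt, c.txt} staged={b.txt}
After op 5 (modify e.txt): modified={a.txt, c.txt, e.txt} staged={b.txt}
After op 6 (git add c.txt): modified={a.txt, e.txt} staged={b.txt, c.txt}
After op 7 (git reset c.txt): modified={a.txt, c.txt, e.txt} staged={b.txt}
After op 8 (git reset b.txt): modified={a.txt, b.txt, c.txt, e.txt} staged={none}
After op 9 (git add c.txt): modified={a.txt, b.txt, e.txt} staged={c.txt}
After op 10 (git commit): modified={a.txt, b.txt, e.txt} staged={none}
After op 11 (modify c.txt): modified={a.txt, b.txt, c.txt, e.txt} staged={none}
After op 12 (git add b.txt): modified={a.txt, c.txt, e.txt} staged={b.txt}
After op 13 (modify b.txt): modified={a.txt, b.txt, c.txt, e.txt} staged={b.txt}
After op 14 (git add a.txt): modified={b.txt, c.txt, e.txt} staged={a.txt, b.txt}
After op 15 (git commit): modified={b.txt, c.txt, e.txt} staged={none}
After op 16 (modify f.txt): modified={b.txt, c.txt, e.txt, f.txt} staged={none}
After op 17 (modify d.txt): modified={b.txt, c.txt, d.txt, e.txt, f.txt} staged={none}
After op 18 (git reset c.txt): modified={b.txt, c.txt, d.txt, e.txt, f.txt} staged={none}
After op 19 (git add f.txt): modified={b.txt, c.txt, d.txt, e.txt} staged={f.txt}
After op 20 (git add c.txt): modified={b.txt, d.txt, e.txt} staged={c.txt, f.txt}
After op 21 (git reset c.txt): modified={b.txt, c.txt, d.txt, e.txt} staged={f.txt}
After op 22 (git commit): modified={b.txt, c.txt, d.txt, e.txt} staged={none}
After op 23 (git reset e.txt): modified={b.txt, c.txt, d.txt, e.txt} staged={none}
After op 24 (modify f.txt): modified={b.txt, c.txt, d.txt, e.txt, f.txt} staged={none}
After op 25 (git add c.txt): modified={b.txt, d.txt, e.txt, f.txt} staged={c.txt}
After op 26 (modify f.txt): modified={b.txt, d.txt, e.txt, f.txt} staged={c.txt}
Final staged set: {c.txt} -> count=1

Answer: 1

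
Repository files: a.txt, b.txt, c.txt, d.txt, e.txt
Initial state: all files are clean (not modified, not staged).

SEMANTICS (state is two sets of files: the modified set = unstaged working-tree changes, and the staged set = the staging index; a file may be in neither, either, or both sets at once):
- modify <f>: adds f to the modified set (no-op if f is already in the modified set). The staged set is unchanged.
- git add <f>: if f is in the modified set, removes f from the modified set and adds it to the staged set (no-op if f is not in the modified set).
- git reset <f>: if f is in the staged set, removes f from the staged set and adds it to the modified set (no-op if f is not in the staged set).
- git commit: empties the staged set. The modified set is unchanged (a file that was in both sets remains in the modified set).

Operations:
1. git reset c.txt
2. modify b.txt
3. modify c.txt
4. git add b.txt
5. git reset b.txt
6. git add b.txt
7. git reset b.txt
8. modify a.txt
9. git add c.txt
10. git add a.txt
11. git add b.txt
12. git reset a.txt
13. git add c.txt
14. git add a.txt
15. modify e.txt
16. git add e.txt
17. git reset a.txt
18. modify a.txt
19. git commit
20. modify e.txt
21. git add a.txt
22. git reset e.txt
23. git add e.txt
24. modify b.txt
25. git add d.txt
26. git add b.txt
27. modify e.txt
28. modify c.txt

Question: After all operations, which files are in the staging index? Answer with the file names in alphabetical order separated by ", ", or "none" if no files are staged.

After op 1 (git reset c.txt): modified={none} staged={none}
After op 2 (modify b.txt): modified={b.txt} staged={none}
After op 3 (modify c.txt): modified={b.txt, c.txt} staged={none}
After op 4 (git add b.txt): modified={c.txt} staged={b.txt}
After op 5 (git reset b.txt): modified={b.txt, c.txt} staged={none}
After op 6 (git add b.txt): modified={c.txt} staged={b.txt}
After op 7 (git reset b.txt): modified={b.txt, c.txt} staged={none}
After op 8 (modify a.txt): modified={a.txt, b.txt, c.txt} staged={none}
After op 9 (git add c.txt): modified={a.txt, b.txt} staged={c.txt}
After op 10 (git add a.txt): modified={b.txt} staged={a.txt, c.txt}
After op 11 (git add b.txt): modified={none} staged={a.txt, b.txt, c.txt}
After op 12 (git reset a.txt): modified={a.txt} staged={b.txt, c.txt}
After op 13 (git add c.txt): modified={a.txt} staged={b.txt, c.txt}
After op 14 (git add a.txt): modified={none} staged={a.txt, b.txt, c.txt}
After op 15 (modify e.txt): modified={e.txt} staged={a.txt, b.txt, c.txt}
After op 16 (git add e.txt): modified={none} staged={a.txt, b.txt, c.txt, e.txt}
After op 17 (git reset a.txt): modified={a.txt} staged={b.txt, c.txt, e.txt}
After op 18 (modify a.txt): modified={a.txt} staged={b.txt, c.txt, e.txt}
After op 19 (git commit): modified={a.txt} staged={none}
After op 20 (modify e.txt): modified={a.txt, e.txt} staged={none}
After op 21 (git add a.txt): modified={e.txt} staged={a.txt}
After op 22 (git reset e.txt): modified={e.txt} staged={a.txt}
After op 23 (git add e.txt): modified={none} staged={a.txt, e.txt}
After op 24 (modify b.txt): modified={b.txt} staged={a.txt, e.txt}
After op 25 (git add d.txt): modified={b.txt} staged={a.txt, e.txt}
After op 26 (git add b.txt): modified={none} staged={a.txt, b.txt, e.txt}
After op 27 (modify e.txt): modified={e.txt} staged={a.txt, b.txt, e.txt}
After op 28 (modify c.txt): modified={c.txt, e.txt} staged={a.txt, b.txt, e.txt}

Answer: a.txt, b.txt, e.txt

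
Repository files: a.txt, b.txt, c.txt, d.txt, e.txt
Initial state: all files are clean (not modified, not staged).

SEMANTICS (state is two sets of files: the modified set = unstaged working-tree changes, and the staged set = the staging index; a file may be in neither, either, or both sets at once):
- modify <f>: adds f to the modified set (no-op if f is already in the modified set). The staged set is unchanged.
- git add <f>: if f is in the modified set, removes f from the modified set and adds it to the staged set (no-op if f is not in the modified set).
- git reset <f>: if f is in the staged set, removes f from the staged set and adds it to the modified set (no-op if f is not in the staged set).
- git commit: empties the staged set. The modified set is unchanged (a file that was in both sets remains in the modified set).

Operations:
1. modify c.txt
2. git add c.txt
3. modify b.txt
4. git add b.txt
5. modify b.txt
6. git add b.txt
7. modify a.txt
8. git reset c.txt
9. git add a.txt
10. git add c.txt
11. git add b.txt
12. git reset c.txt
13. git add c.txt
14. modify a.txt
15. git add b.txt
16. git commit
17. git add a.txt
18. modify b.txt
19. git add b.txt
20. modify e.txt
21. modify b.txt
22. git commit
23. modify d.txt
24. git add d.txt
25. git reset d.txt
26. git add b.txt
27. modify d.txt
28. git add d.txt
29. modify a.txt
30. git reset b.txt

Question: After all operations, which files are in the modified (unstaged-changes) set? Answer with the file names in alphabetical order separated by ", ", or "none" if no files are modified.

After op 1 (modify c.txt): modified={c.txt} staged={none}
After op 2 (git add c.txt): modified={none} staged={c.txt}
After op 3 (modify b.txt): modified={b.txt} staged={c.txt}
After op 4 (git add b.txt): modified={none} staged={b.txt, c.txt}
After op 5 (modify b.txt): modified={b.txt} staged={b.txt, c.txt}
After op 6 (git add b.txt): modified={none} staged={b.txt, c.txt}
After op 7 (modify a.txt): modified={a.txt} staged={b.txt, c.txt}
After op 8 (git reset c.txt): modified={a.txt, c.txt} staged={b.txt}
After op 9 (git add a.txt): modified={c.txt} staged={a.txt, b.txt}
After op 10 (git add c.txt): modified={none} staged={a.txt, b.txt, c.txt}
After op 11 (git add b.txt): modified={none} staged={a.txt, b.txt, c.txt}
After op 12 (git reset c.txt): modified={c.txt} staged={a.txt, b.txt}
After op 13 (git add c.txt): modified={none} staged={a.txt, b.txt, c.txt}
After op 14 (modify a.txt): modified={a.txt} staged={a.txt, b.txt, c.txt}
After op 15 (git add b.txt): modified={a.txt} staged={a.txt, b.txt, c.txt}
After op 16 (git commit): modified={a.txt} staged={none}
After op 17 (git add a.txt): modified={none} staged={a.txt}
After op 18 (modify b.txt): modified={b.txt} staged={a.txt}
After op 19 (git add b.txt): modified={none} staged={a.txt, b.txt}
After op 20 (modify e.txt): modified={e.txt} staged={a.txt, b.txt}
After op 21 (modify b.txt): modified={b.txt, e.txt} staged={a.txt, b.txt}
After op 22 (git commit): modified={b.txt, e.txt} staged={none}
After op 23 (modify d.txt): modified={b.txt, d.txt, e.txt} staged={none}
After op 24 (git add d.txt): modified={b.txt, e.txt} staged={d.txt}
After op 25 (git reset d.txt): modified={b.txt, d.txt, e.txt} staged={none}
After op 26 (git add b.txt): modified={d.txt, e.txt} staged={b.txt}
After op 27 (modify d.txt): modified={d.txt, e.txt} staged={b.txt}
After op 28 (git add d.txt): modified={e.txt} staged={b.txt, d.txt}
After op 29 (modify a.txt): modified={a.txt, e.txt} staged={b.txt, d.txt}
After op 30 (git reset b.txt): modified={a.txt, b.txt, e.txt} staged={d.txt}

Answer: a.txt, b.txt, e.txt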